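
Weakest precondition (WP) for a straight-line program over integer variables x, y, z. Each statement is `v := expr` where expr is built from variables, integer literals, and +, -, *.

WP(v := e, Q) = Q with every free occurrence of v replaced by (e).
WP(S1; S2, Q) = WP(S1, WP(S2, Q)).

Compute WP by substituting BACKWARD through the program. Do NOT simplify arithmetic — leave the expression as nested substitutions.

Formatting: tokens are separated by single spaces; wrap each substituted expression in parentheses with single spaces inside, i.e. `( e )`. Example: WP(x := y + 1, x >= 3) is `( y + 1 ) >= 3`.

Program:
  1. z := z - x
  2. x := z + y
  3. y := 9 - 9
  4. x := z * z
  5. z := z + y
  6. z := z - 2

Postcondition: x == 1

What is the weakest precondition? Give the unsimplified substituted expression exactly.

Answer: ( ( z - x ) * ( z - x ) ) == 1

Derivation:
post: x == 1
stmt 6: z := z - 2  -- replace 0 occurrence(s) of z with (z - 2)
  => x == 1
stmt 5: z := z + y  -- replace 0 occurrence(s) of z with (z + y)
  => x == 1
stmt 4: x := z * z  -- replace 1 occurrence(s) of x with (z * z)
  => ( z * z ) == 1
stmt 3: y := 9 - 9  -- replace 0 occurrence(s) of y with (9 - 9)
  => ( z * z ) == 1
stmt 2: x := z + y  -- replace 0 occurrence(s) of x with (z + y)
  => ( z * z ) == 1
stmt 1: z := z - x  -- replace 2 occurrence(s) of z with (z - x)
  => ( ( z - x ) * ( z - x ) ) == 1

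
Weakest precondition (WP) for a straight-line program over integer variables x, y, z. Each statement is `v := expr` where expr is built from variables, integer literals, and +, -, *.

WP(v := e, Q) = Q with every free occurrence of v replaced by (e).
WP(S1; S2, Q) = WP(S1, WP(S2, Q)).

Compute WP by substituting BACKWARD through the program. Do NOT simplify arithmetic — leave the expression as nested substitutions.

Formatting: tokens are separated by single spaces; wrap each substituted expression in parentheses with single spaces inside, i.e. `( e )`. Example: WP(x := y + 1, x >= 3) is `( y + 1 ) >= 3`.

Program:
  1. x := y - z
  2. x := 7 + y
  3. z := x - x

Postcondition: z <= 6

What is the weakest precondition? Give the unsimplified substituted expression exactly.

post: z <= 6
stmt 3: z := x - x  -- replace 1 occurrence(s) of z with (x - x)
  => ( x - x ) <= 6
stmt 2: x := 7 + y  -- replace 2 occurrence(s) of x with (7 + y)
  => ( ( 7 + y ) - ( 7 + y ) ) <= 6
stmt 1: x := y - z  -- replace 0 occurrence(s) of x with (y - z)
  => ( ( 7 + y ) - ( 7 + y ) ) <= 6

Answer: ( ( 7 + y ) - ( 7 + y ) ) <= 6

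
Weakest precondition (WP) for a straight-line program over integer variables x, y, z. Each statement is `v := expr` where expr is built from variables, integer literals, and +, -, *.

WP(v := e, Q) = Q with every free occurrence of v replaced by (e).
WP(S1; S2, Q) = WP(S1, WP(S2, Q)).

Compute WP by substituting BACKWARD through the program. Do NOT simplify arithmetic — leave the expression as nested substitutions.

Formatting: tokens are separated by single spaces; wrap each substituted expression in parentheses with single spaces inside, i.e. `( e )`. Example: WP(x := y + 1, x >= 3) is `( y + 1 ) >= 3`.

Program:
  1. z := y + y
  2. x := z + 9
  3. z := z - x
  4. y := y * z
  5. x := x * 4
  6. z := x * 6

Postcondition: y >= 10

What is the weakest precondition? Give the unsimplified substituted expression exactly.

Answer: ( y * ( ( y + y ) - ( ( y + y ) + 9 ) ) ) >= 10

Derivation:
post: y >= 10
stmt 6: z := x * 6  -- replace 0 occurrence(s) of z with (x * 6)
  => y >= 10
stmt 5: x := x * 4  -- replace 0 occurrence(s) of x with (x * 4)
  => y >= 10
stmt 4: y := y * z  -- replace 1 occurrence(s) of y with (y * z)
  => ( y * z ) >= 10
stmt 3: z := z - x  -- replace 1 occurrence(s) of z with (z - x)
  => ( y * ( z - x ) ) >= 10
stmt 2: x := z + 9  -- replace 1 occurrence(s) of x with (z + 9)
  => ( y * ( z - ( z + 9 ) ) ) >= 10
stmt 1: z := y + y  -- replace 2 occurrence(s) of z with (y + y)
  => ( y * ( ( y + y ) - ( ( y + y ) + 9 ) ) ) >= 10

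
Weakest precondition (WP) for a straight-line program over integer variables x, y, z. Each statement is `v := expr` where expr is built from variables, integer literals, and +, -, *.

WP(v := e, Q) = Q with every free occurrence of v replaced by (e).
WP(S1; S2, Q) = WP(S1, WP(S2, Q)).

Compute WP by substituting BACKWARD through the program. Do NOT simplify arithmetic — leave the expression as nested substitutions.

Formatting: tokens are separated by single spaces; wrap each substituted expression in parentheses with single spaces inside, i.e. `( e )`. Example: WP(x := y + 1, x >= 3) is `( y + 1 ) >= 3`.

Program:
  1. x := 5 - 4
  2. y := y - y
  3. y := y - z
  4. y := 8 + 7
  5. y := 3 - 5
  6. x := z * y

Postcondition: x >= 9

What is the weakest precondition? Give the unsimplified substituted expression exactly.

Answer: ( z * ( 3 - 5 ) ) >= 9

Derivation:
post: x >= 9
stmt 6: x := z * y  -- replace 1 occurrence(s) of x with (z * y)
  => ( z * y ) >= 9
stmt 5: y := 3 - 5  -- replace 1 occurrence(s) of y with (3 - 5)
  => ( z * ( 3 - 5 ) ) >= 9
stmt 4: y := 8 + 7  -- replace 0 occurrence(s) of y with (8 + 7)
  => ( z * ( 3 - 5 ) ) >= 9
stmt 3: y := y - z  -- replace 0 occurrence(s) of y with (y - z)
  => ( z * ( 3 - 5 ) ) >= 9
stmt 2: y := y - y  -- replace 0 occurrence(s) of y with (y - y)
  => ( z * ( 3 - 5 ) ) >= 9
stmt 1: x := 5 - 4  -- replace 0 occurrence(s) of x with (5 - 4)
  => ( z * ( 3 - 5 ) ) >= 9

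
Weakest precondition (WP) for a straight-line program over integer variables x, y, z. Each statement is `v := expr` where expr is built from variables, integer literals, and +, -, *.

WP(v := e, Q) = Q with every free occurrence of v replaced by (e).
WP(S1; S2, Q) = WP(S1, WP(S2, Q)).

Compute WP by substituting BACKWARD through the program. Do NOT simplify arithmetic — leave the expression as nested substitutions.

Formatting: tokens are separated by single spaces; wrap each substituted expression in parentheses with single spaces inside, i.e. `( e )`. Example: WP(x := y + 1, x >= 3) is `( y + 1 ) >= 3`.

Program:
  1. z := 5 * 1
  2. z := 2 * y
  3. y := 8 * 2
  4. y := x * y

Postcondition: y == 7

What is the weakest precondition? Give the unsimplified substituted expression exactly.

post: y == 7
stmt 4: y := x * y  -- replace 1 occurrence(s) of y with (x * y)
  => ( x * y ) == 7
stmt 3: y := 8 * 2  -- replace 1 occurrence(s) of y with (8 * 2)
  => ( x * ( 8 * 2 ) ) == 7
stmt 2: z := 2 * y  -- replace 0 occurrence(s) of z with (2 * y)
  => ( x * ( 8 * 2 ) ) == 7
stmt 1: z := 5 * 1  -- replace 0 occurrence(s) of z with (5 * 1)
  => ( x * ( 8 * 2 ) ) == 7

Answer: ( x * ( 8 * 2 ) ) == 7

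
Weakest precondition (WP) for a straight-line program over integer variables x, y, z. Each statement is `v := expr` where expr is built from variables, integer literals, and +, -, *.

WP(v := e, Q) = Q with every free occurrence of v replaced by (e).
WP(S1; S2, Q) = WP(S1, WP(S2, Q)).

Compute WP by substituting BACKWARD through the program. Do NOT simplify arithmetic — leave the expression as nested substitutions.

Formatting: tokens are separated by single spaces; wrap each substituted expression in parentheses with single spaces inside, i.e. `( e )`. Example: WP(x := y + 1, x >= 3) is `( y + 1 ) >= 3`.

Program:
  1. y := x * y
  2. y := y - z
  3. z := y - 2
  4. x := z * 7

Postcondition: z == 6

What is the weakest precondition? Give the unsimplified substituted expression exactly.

post: z == 6
stmt 4: x := z * 7  -- replace 0 occurrence(s) of x with (z * 7)
  => z == 6
stmt 3: z := y - 2  -- replace 1 occurrence(s) of z with (y - 2)
  => ( y - 2 ) == 6
stmt 2: y := y - z  -- replace 1 occurrence(s) of y with (y - z)
  => ( ( y - z ) - 2 ) == 6
stmt 1: y := x * y  -- replace 1 occurrence(s) of y with (x * y)
  => ( ( ( x * y ) - z ) - 2 ) == 6

Answer: ( ( ( x * y ) - z ) - 2 ) == 6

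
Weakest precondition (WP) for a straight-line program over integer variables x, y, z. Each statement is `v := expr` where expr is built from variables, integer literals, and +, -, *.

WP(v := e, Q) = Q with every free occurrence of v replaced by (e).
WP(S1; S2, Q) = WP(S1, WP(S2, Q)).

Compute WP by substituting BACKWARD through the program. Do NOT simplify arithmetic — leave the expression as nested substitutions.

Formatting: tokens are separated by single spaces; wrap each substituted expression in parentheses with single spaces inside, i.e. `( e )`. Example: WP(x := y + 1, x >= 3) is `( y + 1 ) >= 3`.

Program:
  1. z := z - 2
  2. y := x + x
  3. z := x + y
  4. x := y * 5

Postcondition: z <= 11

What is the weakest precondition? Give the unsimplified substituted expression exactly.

Answer: ( x + ( x + x ) ) <= 11

Derivation:
post: z <= 11
stmt 4: x := y * 5  -- replace 0 occurrence(s) of x with (y * 5)
  => z <= 11
stmt 3: z := x + y  -- replace 1 occurrence(s) of z with (x + y)
  => ( x + y ) <= 11
stmt 2: y := x + x  -- replace 1 occurrence(s) of y with (x + x)
  => ( x + ( x + x ) ) <= 11
stmt 1: z := z - 2  -- replace 0 occurrence(s) of z with (z - 2)
  => ( x + ( x + x ) ) <= 11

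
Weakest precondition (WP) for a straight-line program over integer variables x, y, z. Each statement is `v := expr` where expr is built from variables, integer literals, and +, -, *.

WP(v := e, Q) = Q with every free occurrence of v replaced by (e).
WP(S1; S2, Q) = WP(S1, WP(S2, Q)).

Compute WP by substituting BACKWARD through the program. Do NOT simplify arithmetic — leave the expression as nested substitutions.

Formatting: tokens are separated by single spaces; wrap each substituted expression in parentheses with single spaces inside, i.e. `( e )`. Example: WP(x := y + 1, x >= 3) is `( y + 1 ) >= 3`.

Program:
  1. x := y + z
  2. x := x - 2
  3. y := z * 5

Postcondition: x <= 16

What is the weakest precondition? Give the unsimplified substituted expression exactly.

post: x <= 16
stmt 3: y := z * 5  -- replace 0 occurrence(s) of y with (z * 5)
  => x <= 16
stmt 2: x := x - 2  -- replace 1 occurrence(s) of x with (x - 2)
  => ( x - 2 ) <= 16
stmt 1: x := y + z  -- replace 1 occurrence(s) of x with (y + z)
  => ( ( y + z ) - 2 ) <= 16

Answer: ( ( y + z ) - 2 ) <= 16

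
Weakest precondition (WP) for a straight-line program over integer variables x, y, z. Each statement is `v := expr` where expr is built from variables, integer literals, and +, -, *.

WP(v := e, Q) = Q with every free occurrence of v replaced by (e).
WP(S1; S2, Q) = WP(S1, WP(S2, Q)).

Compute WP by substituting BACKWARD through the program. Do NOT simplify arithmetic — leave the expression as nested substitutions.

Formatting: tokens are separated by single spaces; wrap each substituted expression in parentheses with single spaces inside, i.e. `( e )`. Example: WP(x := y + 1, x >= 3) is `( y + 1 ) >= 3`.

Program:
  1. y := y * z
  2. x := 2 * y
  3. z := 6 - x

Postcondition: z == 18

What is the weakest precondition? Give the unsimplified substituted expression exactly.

post: z == 18
stmt 3: z := 6 - x  -- replace 1 occurrence(s) of z with (6 - x)
  => ( 6 - x ) == 18
stmt 2: x := 2 * y  -- replace 1 occurrence(s) of x with (2 * y)
  => ( 6 - ( 2 * y ) ) == 18
stmt 1: y := y * z  -- replace 1 occurrence(s) of y with (y * z)
  => ( 6 - ( 2 * ( y * z ) ) ) == 18

Answer: ( 6 - ( 2 * ( y * z ) ) ) == 18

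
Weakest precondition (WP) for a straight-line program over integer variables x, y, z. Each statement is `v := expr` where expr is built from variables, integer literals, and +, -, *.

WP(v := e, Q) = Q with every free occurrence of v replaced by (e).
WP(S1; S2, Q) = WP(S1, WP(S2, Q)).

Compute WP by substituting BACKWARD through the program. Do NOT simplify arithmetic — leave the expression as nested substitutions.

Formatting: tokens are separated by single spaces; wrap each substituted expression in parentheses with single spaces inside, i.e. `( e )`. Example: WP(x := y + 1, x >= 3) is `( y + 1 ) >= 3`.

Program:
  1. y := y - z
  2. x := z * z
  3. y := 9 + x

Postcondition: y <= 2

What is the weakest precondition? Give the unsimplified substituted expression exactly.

post: y <= 2
stmt 3: y := 9 + x  -- replace 1 occurrence(s) of y with (9 + x)
  => ( 9 + x ) <= 2
stmt 2: x := z * z  -- replace 1 occurrence(s) of x with (z * z)
  => ( 9 + ( z * z ) ) <= 2
stmt 1: y := y - z  -- replace 0 occurrence(s) of y with (y - z)
  => ( 9 + ( z * z ) ) <= 2

Answer: ( 9 + ( z * z ) ) <= 2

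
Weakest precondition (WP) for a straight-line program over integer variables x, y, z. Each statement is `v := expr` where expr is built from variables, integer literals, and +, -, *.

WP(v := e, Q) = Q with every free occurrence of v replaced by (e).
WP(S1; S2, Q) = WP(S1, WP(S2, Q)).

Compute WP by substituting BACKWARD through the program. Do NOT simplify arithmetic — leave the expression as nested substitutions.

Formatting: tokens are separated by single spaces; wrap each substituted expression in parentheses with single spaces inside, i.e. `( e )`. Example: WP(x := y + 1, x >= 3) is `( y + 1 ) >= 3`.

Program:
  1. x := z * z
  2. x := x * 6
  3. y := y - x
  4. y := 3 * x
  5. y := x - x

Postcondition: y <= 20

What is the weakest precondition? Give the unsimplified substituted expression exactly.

post: y <= 20
stmt 5: y := x - x  -- replace 1 occurrence(s) of y with (x - x)
  => ( x - x ) <= 20
stmt 4: y := 3 * x  -- replace 0 occurrence(s) of y with (3 * x)
  => ( x - x ) <= 20
stmt 3: y := y - x  -- replace 0 occurrence(s) of y with (y - x)
  => ( x - x ) <= 20
stmt 2: x := x * 6  -- replace 2 occurrence(s) of x with (x * 6)
  => ( ( x * 6 ) - ( x * 6 ) ) <= 20
stmt 1: x := z * z  -- replace 2 occurrence(s) of x with (z * z)
  => ( ( ( z * z ) * 6 ) - ( ( z * z ) * 6 ) ) <= 20

Answer: ( ( ( z * z ) * 6 ) - ( ( z * z ) * 6 ) ) <= 20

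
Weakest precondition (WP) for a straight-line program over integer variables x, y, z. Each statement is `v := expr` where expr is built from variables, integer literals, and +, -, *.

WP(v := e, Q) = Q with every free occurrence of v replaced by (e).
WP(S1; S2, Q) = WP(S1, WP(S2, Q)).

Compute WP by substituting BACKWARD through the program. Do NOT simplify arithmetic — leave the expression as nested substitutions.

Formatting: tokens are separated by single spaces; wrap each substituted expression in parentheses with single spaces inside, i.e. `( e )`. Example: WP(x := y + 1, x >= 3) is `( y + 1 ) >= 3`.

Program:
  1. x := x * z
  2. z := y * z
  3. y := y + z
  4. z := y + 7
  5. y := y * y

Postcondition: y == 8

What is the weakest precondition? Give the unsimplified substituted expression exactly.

post: y == 8
stmt 5: y := y * y  -- replace 1 occurrence(s) of y with (y * y)
  => ( y * y ) == 8
stmt 4: z := y + 7  -- replace 0 occurrence(s) of z with (y + 7)
  => ( y * y ) == 8
stmt 3: y := y + z  -- replace 2 occurrence(s) of y with (y + z)
  => ( ( y + z ) * ( y + z ) ) == 8
stmt 2: z := y * z  -- replace 2 occurrence(s) of z with (y * z)
  => ( ( y + ( y * z ) ) * ( y + ( y * z ) ) ) == 8
stmt 1: x := x * z  -- replace 0 occurrence(s) of x with (x * z)
  => ( ( y + ( y * z ) ) * ( y + ( y * z ) ) ) == 8

Answer: ( ( y + ( y * z ) ) * ( y + ( y * z ) ) ) == 8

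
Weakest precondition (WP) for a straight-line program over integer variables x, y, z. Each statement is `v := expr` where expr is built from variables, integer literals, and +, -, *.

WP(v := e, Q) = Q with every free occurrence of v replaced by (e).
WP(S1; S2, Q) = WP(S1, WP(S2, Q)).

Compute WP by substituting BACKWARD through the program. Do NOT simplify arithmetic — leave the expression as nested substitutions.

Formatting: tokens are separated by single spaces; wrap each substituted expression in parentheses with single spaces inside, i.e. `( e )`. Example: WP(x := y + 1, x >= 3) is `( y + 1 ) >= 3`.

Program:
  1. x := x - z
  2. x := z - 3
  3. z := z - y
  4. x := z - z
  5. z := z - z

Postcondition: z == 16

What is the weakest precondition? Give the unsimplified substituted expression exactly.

post: z == 16
stmt 5: z := z - z  -- replace 1 occurrence(s) of z with (z - z)
  => ( z - z ) == 16
stmt 4: x := z - z  -- replace 0 occurrence(s) of x with (z - z)
  => ( z - z ) == 16
stmt 3: z := z - y  -- replace 2 occurrence(s) of z with (z - y)
  => ( ( z - y ) - ( z - y ) ) == 16
stmt 2: x := z - 3  -- replace 0 occurrence(s) of x with (z - 3)
  => ( ( z - y ) - ( z - y ) ) == 16
stmt 1: x := x - z  -- replace 0 occurrence(s) of x with (x - z)
  => ( ( z - y ) - ( z - y ) ) == 16

Answer: ( ( z - y ) - ( z - y ) ) == 16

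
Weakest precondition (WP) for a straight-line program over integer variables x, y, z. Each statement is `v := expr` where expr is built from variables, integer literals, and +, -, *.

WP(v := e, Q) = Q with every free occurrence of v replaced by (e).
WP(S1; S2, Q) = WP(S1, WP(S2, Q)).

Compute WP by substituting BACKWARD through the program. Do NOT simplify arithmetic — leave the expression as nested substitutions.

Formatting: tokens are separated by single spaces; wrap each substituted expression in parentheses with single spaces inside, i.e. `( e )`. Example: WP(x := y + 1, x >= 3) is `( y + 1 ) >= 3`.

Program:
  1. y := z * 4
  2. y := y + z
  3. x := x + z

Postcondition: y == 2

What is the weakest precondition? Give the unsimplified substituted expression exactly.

post: y == 2
stmt 3: x := x + z  -- replace 0 occurrence(s) of x with (x + z)
  => y == 2
stmt 2: y := y + z  -- replace 1 occurrence(s) of y with (y + z)
  => ( y + z ) == 2
stmt 1: y := z * 4  -- replace 1 occurrence(s) of y with (z * 4)
  => ( ( z * 4 ) + z ) == 2

Answer: ( ( z * 4 ) + z ) == 2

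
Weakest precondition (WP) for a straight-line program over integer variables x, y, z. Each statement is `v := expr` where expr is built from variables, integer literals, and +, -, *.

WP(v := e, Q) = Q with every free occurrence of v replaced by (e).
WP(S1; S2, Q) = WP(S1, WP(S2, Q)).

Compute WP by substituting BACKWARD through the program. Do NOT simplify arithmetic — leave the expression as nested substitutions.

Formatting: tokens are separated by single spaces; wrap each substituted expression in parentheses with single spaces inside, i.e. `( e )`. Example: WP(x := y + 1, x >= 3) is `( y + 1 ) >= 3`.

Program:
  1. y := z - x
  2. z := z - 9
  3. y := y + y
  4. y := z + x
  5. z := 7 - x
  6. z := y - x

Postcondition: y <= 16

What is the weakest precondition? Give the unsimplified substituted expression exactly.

Answer: ( ( z - 9 ) + x ) <= 16

Derivation:
post: y <= 16
stmt 6: z := y - x  -- replace 0 occurrence(s) of z with (y - x)
  => y <= 16
stmt 5: z := 7 - x  -- replace 0 occurrence(s) of z with (7 - x)
  => y <= 16
stmt 4: y := z + x  -- replace 1 occurrence(s) of y with (z + x)
  => ( z + x ) <= 16
stmt 3: y := y + y  -- replace 0 occurrence(s) of y with (y + y)
  => ( z + x ) <= 16
stmt 2: z := z - 9  -- replace 1 occurrence(s) of z with (z - 9)
  => ( ( z - 9 ) + x ) <= 16
stmt 1: y := z - x  -- replace 0 occurrence(s) of y with (z - x)
  => ( ( z - 9 ) + x ) <= 16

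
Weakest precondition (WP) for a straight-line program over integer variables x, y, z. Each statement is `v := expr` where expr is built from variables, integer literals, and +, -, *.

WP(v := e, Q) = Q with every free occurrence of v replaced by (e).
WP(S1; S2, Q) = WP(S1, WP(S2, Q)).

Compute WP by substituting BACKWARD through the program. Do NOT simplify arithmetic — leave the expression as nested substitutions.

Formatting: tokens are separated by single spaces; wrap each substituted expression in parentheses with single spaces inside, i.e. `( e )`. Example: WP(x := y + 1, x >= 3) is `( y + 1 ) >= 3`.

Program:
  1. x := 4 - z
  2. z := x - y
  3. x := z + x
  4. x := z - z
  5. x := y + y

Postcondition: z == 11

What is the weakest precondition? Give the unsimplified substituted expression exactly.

post: z == 11
stmt 5: x := y + y  -- replace 0 occurrence(s) of x with (y + y)
  => z == 11
stmt 4: x := z - z  -- replace 0 occurrence(s) of x with (z - z)
  => z == 11
stmt 3: x := z + x  -- replace 0 occurrence(s) of x with (z + x)
  => z == 11
stmt 2: z := x - y  -- replace 1 occurrence(s) of z with (x - y)
  => ( x - y ) == 11
stmt 1: x := 4 - z  -- replace 1 occurrence(s) of x with (4 - z)
  => ( ( 4 - z ) - y ) == 11

Answer: ( ( 4 - z ) - y ) == 11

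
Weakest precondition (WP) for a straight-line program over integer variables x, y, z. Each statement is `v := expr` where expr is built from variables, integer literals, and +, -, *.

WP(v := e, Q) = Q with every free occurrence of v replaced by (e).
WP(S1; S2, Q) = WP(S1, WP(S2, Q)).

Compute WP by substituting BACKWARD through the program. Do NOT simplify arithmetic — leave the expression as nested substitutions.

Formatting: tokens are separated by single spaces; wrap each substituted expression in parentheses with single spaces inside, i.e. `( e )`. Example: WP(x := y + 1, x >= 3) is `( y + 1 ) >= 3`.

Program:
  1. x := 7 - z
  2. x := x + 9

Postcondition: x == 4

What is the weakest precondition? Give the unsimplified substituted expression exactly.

Answer: ( ( 7 - z ) + 9 ) == 4

Derivation:
post: x == 4
stmt 2: x := x + 9  -- replace 1 occurrence(s) of x with (x + 9)
  => ( x + 9 ) == 4
stmt 1: x := 7 - z  -- replace 1 occurrence(s) of x with (7 - z)
  => ( ( 7 - z ) + 9 ) == 4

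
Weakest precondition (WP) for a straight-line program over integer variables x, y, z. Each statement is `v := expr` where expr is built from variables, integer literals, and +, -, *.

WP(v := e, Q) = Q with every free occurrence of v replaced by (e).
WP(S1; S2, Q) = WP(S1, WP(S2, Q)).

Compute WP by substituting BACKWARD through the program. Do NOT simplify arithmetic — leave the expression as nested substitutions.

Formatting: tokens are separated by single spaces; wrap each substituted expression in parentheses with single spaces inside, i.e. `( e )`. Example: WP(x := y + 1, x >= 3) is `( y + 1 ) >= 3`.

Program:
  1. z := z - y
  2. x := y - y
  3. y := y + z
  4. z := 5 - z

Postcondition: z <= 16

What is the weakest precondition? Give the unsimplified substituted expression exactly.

Answer: ( 5 - ( z - y ) ) <= 16

Derivation:
post: z <= 16
stmt 4: z := 5 - z  -- replace 1 occurrence(s) of z with (5 - z)
  => ( 5 - z ) <= 16
stmt 3: y := y + z  -- replace 0 occurrence(s) of y with (y + z)
  => ( 5 - z ) <= 16
stmt 2: x := y - y  -- replace 0 occurrence(s) of x with (y - y)
  => ( 5 - z ) <= 16
stmt 1: z := z - y  -- replace 1 occurrence(s) of z with (z - y)
  => ( 5 - ( z - y ) ) <= 16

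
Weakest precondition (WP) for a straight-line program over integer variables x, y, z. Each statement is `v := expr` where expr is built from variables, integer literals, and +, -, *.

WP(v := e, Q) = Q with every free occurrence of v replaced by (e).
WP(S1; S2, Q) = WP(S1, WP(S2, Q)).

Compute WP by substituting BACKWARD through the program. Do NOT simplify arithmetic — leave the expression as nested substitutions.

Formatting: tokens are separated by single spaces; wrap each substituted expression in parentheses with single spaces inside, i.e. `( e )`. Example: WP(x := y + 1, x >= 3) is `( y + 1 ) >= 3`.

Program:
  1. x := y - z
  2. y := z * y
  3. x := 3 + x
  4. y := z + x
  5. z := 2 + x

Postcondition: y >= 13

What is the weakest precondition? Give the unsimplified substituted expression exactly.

post: y >= 13
stmt 5: z := 2 + x  -- replace 0 occurrence(s) of z with (2 + x)
  => y >= 13
stmt 4: y := z + x  -- replace 1 occurrence(s) of y with (z + x)
  => ( z + x ) >= 13
stmt 3: x := 3 + x  -- replace 1 occurrence(s) of x with (3 + x)
  => ( z + ( 3 + x ) ) >= 13
stmt 2: y := z * y  -- replace 0 occurrence(s) of y with (z * y)
  => ( z + ( 3 + x ) ) >= 13
stmt 1: x := y - z  -- replace 1 occurrence(s) of x with (y - z)
  => ( z + ( 3 + ( y - z ) ) ) >= 13

Answer: ( z + ( 3 + ( y - z ) ) ) >= 13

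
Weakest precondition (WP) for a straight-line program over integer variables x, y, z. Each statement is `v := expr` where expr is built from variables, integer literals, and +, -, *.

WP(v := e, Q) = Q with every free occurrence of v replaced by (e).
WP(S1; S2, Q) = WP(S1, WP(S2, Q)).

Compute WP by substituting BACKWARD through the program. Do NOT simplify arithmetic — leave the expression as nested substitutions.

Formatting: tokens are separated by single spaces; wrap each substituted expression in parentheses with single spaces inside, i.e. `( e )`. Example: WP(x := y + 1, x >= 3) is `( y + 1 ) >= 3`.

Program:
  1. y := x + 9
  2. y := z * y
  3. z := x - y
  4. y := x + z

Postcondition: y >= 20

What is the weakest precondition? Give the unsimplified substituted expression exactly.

Answer: ( x + ( x - ( z * ( x + 9 ) ) ) ) >= 20

Derivation:
post: y >= 20
stmt 4: y := x + z  -- replace 1 occurrence(s) of y with (x + z)
  => ( x + z ) >= 20
stmt 3: z := x - y  -- replace 1 occurrence(s) of z with (x - y)
  => ( x + ( x - y ) ) >= 20
stmt 2: y := z * y  -- replace 1 occurrence(s) of y with (z * y)
  => ( x + ( x - ( z * y ) ) ) >= 20
stmt 1: y := x + 9  -- replace 1 occurrence(s) of y with (x + 9)
  => ( x + ( x - ( z * ( x + 9 ) ) ) ) >= 20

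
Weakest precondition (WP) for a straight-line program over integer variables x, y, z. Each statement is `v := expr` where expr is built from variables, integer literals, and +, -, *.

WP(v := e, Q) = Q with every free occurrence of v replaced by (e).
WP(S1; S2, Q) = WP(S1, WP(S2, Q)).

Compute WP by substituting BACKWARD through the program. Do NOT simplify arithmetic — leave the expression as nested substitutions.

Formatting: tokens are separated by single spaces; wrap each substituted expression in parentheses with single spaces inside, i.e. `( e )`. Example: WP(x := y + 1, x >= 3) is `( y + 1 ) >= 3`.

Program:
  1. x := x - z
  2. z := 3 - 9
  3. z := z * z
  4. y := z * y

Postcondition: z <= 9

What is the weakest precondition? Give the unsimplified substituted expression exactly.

Answer: ( ( 3 - 9 ) * ( 3 - 9 ) ) <= 9

Derivation:
post: z <= 9
stmt 4: y := z * y  -- replace 0 occurrence(s) of y with (z * y)
  => z <= 9
stmt 3: z := z * z  -- replace 1 occurrence(s) of z with (z * z)
  => ( z * z ) <= 9
stmt 2: z := 3 - 9  -- replace 2 occurrence(s) of z with (3 - 9)
  => ( ( 3 - 9 ) * ( 3 - 9 ) ) <= 9
stmt 1: x := x - z  -- replace 0 occurrence(s) of x with (x - z)
  => ( ( 3 - 9 ) * ( 3 - 9 ) ) <= 9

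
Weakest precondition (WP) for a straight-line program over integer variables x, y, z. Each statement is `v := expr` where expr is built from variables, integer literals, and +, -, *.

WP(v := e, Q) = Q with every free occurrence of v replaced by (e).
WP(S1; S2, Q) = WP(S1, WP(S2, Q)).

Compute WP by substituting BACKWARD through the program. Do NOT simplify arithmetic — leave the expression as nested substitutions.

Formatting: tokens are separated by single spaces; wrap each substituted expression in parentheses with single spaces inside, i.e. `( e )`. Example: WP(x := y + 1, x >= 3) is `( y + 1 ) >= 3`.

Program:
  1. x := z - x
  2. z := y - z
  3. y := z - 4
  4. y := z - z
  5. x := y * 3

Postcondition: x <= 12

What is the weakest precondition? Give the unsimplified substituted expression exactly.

Answer: ( ( ( y - z ) - ( y - z ) ) * 3 ) <= 12

Derivation:
post: x <= 12
stmt 5: x := y * 3  -- replace 1 occurrence(s) of x with (y * 3)
  => ( y * 3 ) <= 12
stmt 4: y := z - z  -- replace 1 occurrence(s) of y with (z - z)
  => ( ( z - z ) * 3 ) <= 12
stmt 3: y := z - 4  -- replace 0 occurrence(s) of y with (z - 4)
  => ( ( z - z ) * 3 ) <= 12
stmt 2: z := y - z  -- replace 2 occurrence(s) of z with (y - z)
  => ( ( ( y - z ) - ( y - z ) ) * 3 ) <= 12
stmt 1: x := z - x  -- replace 0 occurrence(s) of x with (z - x)
  => ( ( ( y - z ) - ( y - z ) ) * 3 ) <= 12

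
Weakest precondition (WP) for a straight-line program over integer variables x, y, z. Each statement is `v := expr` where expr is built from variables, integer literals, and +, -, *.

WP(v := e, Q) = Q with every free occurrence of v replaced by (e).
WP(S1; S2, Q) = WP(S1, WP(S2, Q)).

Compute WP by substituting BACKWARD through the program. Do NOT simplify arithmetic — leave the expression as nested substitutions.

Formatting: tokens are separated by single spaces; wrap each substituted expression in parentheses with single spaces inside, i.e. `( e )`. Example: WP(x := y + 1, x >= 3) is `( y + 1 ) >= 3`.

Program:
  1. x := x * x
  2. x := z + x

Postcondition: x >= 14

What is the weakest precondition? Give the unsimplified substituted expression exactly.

Answer: ( z + ( x * x ) ) >= 14

Derivation:
post: x >= 14
stmt 2: x := z + x  -- replace 1 occurrence(s) of x with (z + x)
  => ( z + x ) >= 14
stmt 1: x := x * x  -- replace 1 occurrence(s) of x with (x * x)
  => ( z + ( x * x ) ) >= 14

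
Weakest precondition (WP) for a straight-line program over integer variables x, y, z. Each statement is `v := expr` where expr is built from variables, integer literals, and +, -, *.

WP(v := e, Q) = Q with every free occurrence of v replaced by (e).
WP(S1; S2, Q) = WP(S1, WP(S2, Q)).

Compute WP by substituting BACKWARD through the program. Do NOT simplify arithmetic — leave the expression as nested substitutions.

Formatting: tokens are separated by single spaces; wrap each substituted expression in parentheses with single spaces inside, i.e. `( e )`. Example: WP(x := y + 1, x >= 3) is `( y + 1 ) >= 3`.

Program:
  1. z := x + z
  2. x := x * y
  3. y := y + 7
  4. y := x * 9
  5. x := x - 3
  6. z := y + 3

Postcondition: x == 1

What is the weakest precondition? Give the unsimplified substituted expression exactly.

Answer: ( ( x * y ) - 3 ) == 1

Derivation:
post: x == 1
stmt 6: z := y + 3  -- replace 0 occurrence(s) of z with (y + 3)
  => x == 1
stmt 5: x := x - 3  -- replace 1 occurrence(s) of x with (x - 3)
  => ( x - 3 ) == 1
stmt 4: y := x * 9  -- replace 0 occurrence(s) of y with (x * 9)
  => ( x - 3 ) == 1
stmt 3: y := y + 7  -- replace 0 occurrence(s) of y with (y + 7)
  => ( x - 3 ) == 1
stmt 2: x := x * y  -- replace 1 occurrence(s) of x with (x * y)
  => ( ( x * y ) - 3 ) == 1
stmt 1: z := x + z  -- replace 0 occurrence(s) of z with (x + z)
  => ( ( x * y ) - 3 ) == 1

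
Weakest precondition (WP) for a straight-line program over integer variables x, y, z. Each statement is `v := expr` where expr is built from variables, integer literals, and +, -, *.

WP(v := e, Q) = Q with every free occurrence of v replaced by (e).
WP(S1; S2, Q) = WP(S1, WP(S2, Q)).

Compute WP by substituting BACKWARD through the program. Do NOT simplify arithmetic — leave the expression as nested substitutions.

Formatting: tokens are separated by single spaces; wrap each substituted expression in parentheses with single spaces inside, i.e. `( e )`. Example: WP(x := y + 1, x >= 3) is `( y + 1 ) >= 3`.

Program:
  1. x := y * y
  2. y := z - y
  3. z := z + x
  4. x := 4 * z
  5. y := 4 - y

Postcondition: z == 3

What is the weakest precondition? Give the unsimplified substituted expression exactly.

Answer: ( z + ( y * y ) ) == 3

Derivation:
post: z == 3
stmt 5: y := 4 - y  -- replace 0 occurrence(s) of y with (4 - y)
  => z == 3
stmt 4: x := 4 * z  -- replace 0 occurrence(s) of x with (4 * z)
  => z == 3
stmt 3: z := z + x  -- replace 1 occurrence(s) of z with (z + x)
  => ( z + x ) == 3
stmt 2: y := z - y  -- replace 0 occurrence(s) of y with (z - y)
  => ( z + x ) == 3
stmt 1: x := y * y  -- replace 1 occurrence(s) of x with (y * y)
  => ( z + ( y * y ) ) == 3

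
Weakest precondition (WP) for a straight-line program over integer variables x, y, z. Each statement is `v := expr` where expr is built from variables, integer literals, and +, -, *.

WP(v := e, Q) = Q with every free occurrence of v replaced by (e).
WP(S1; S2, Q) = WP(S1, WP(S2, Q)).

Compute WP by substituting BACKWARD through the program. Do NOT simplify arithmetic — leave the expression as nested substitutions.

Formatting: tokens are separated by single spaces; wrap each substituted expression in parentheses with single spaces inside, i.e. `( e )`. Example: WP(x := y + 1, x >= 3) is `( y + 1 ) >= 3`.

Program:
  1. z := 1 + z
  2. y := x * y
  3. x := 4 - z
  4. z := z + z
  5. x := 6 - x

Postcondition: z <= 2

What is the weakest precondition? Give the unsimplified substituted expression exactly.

post: z <= 2
stmt 5: x := 6 - x  -- replace 0 occurrence(s) of x with (6 - x)
  => z <= 2
stmt 4: z := z + z  -- replace 1 occurrence(s) of z with (z + z)
  => ( z + z ) <= 2
stmt 3: x := 4 - z  -- replace 0 occurrence(s) of x with (4 - z)
  => ( z + z ) <= 2
stmt 2: y := x * y  -- replace 0 occurrence(s) of y with (x * y)
  => ( z + z ) <= 2
stmt 1: z := 1 + z  -- replace 2 occurrence(s) of z with (1 + z)
  => ( ( 1 + z ) + ( 1 + z ) ) <= 2

Answer: ( ( 1 + z ) + ( 1 + z ) ) <= 2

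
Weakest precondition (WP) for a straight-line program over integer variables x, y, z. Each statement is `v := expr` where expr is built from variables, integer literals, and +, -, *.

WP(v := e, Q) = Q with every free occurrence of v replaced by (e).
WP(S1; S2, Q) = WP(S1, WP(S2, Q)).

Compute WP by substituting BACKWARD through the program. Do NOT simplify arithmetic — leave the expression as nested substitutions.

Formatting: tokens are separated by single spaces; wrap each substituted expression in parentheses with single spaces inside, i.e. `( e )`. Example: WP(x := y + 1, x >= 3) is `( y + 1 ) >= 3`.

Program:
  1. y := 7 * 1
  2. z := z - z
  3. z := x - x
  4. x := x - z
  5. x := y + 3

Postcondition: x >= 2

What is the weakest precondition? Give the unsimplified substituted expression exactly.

Answer: ( ( 7 * 1 ) + 3 ) >= 2

Derivation:
post: x >= 2
stmt 5: x := y + 3  -- replace 1 occurrence(s) of x with (y + 3)
  => ( y + 3 ) >= 2
stmt 4: x := x - z  -- replace 0 occurrence(s) of x with (x - z)
  => ( y + 3 ) >= 2
stmt 3: z := x - x  -- replace 0 occurrence(s) of z with (x - x)
  => ( y + 3 ) >= 2
stmt 2: z := z - z  -- replace 0 occurrence(s) of z with (z - z)
  => ( y + 3 ) >= 2
stmt 1: y := 7 * 1  -- replace 1 occurrence(s) of y with (7 * 1)
  => ( ( 7 * 1 ) + 3 ) >= 2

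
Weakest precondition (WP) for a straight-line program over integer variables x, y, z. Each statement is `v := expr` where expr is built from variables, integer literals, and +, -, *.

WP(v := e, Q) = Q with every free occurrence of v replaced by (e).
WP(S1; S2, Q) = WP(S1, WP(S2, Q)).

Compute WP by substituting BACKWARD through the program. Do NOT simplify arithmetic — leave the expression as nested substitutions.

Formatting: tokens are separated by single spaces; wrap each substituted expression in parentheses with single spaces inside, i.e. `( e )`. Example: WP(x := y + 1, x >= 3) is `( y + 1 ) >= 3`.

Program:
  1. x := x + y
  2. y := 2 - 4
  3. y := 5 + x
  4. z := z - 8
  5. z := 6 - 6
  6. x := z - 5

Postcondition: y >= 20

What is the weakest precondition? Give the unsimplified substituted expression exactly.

post: y >= 20
stmt 6: x := z - 5  -- replace 0 occurrence(s) of x with (z - 5)
  => y >= 20
stmt 5: z := 6 - 6  -- replace 0 occurrence(s) of z with (6 - 6)
  => y >= 20
stmt 4: z := z - 8  -- replace 0 occurrence(s) of z with (z - 8)
  => y >= 20
stmt 3: y := 5 + x  -- replace 1 occurrence(s) of y with (5 + x)
  => ( 5 + x ) >= 20
stmt 2: y := 2 - 4  -- replace 0 occurrence(s) of y with (2 - 4)
  => ( 5 + x ) >= 20
stmt 1: x := x + y  -- replace 1 occurrence(s) of x with (x + y)
  => ( 5 + ( x + y ) ) >= 20

Answer: ( 5 + ( x + y ) ) >= 20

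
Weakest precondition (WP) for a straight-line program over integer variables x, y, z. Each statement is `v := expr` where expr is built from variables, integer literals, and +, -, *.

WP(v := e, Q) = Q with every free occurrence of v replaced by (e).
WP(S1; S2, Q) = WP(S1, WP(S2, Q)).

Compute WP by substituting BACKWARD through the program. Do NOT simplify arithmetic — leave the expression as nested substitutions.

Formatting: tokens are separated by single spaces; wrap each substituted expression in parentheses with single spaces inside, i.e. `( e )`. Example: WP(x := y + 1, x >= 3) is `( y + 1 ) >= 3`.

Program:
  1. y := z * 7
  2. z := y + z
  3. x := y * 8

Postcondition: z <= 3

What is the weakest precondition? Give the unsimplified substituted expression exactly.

post: z <= 3
stmt 3: x := y * 8  -- replace 0 occurrence(s) of x with (y * 8)
  => z <= 3
stmt 2: z := y + z  -- replace 1 occurrence(s) of z with (y + z)
  => ( y + z ) <= 3
stmt 1: y := z * 7  -- replace 1 occurrence(s) of y with (z * 7)
  => ( ( z * 7 ) + z ) <= 3

Answer: ( ( z * 7 ) + z ) <= 3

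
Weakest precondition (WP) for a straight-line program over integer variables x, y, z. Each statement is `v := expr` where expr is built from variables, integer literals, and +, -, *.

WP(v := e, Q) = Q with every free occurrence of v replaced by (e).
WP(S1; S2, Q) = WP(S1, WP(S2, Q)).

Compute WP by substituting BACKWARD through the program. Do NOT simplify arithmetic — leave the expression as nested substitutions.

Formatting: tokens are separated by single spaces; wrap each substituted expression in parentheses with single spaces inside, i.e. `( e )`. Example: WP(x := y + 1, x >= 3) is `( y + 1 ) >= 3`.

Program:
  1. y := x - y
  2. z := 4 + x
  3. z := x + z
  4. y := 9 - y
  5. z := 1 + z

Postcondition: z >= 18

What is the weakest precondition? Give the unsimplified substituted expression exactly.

post: z >= 18
stmt 5: z := 1 + z  -- replace 1 occurrence(s) of z with (1 + z)
  => ( 1 + z ) >= 18
stmt 4: y := 9 - y  -- replace 0 occurrence(s) of y with (9 - y)
  => ( 1 + z ) >= 18
stmt 3: z := x + z  -- replace 1 occurrence(s) of z with (x + z)
  => ( 1 + ( x + z ) ) >= 18
stmt 2: z := 4 + x  -- replace 1 occurrence(s) of z with (4 + x)
  => ( 1 + ( x + ( 4 + x ) ) ) >= 18
stmt 1: y := x - y  -- replace 0 occurrence(s) of y with (x - y)
  => ( 1 + ( x + ( 4 + x ) ) ) >= 18

Answer: ( 1 + ( x + ( 4 + x ) ) ) >= 18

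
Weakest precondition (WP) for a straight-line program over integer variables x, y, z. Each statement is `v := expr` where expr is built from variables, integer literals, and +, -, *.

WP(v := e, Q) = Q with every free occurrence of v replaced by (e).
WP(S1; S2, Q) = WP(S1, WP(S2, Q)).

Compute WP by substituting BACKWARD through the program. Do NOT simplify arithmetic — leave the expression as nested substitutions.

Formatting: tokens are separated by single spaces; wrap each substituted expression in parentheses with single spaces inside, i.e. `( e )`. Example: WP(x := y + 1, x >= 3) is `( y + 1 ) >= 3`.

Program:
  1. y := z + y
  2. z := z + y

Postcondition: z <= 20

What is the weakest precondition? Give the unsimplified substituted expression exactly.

post: z <= 20
stmt 2: z := z + y  -- replace 1 occurrence(s) of z with (z + y)
  => ( z + y ) <= 20
stmt 1: y := z + y  -- replace 1 occurrence(s) of y with (z + y)
  => ( z + ( z + y ) ) <= 20

Answer: ( z + ( z + y ) ) <= 20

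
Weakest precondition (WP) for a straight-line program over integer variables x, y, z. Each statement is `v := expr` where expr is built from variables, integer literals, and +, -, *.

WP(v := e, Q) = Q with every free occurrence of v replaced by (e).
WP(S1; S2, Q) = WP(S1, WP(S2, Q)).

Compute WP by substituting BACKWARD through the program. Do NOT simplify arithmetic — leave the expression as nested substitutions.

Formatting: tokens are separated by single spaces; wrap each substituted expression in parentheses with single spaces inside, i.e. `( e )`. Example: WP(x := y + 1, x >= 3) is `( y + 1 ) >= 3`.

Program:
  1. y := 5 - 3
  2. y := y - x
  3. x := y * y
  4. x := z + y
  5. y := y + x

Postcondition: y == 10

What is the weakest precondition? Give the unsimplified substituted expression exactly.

post: y == 10
stmt 5: y := y + x  -- replace 1 occurrence(s) of y with (y + x)
  => ( y + x ) == 10
stmt 4: x := z + y  -- replace 1 occurrence(s) of x with (z + y)
  => ( y + ( z + y ) ) == 10
stmt 3: x := y * y  -- replace 0 occurrence(s) of x with (y * y)
  => ( y + ( z + y ) ) == 10
stmt 2: y := y - x  -- replace 2 occurrence(s) of y with (y - x)
  => ( ( y - x ) + ( z + ( y - x ) ) ) == 10
stmt 1: y := 5 - 3  -- replace 2 occurrence(s) of y with (5 - 3)
  => ( ( ( 5 - 3 ) - x ) + ( z + ( ( 5 - 3 ) - x ) ) ) == 10

Answer: ( ( ( 5 - 3 ) - x ) + ( z + ( ( 5 - 3 ) - x ) ) ) == 10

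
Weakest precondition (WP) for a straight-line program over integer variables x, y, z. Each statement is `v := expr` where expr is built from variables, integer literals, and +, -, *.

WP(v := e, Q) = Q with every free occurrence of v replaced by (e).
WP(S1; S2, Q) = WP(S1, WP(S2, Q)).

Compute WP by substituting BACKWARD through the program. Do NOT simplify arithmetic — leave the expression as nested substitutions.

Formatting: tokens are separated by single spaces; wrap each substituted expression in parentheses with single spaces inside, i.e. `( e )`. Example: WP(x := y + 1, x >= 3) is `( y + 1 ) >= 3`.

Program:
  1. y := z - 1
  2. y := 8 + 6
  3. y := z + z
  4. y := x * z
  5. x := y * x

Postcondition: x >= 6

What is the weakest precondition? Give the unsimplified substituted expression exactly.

post: x >= 6
stmt 5: x := y * x  -- replace 1 occurrence(s) of x with (y * x)
  => ( y * x ) >= 6
stmt 4: y := x * z  -- replace 1 occurrence(s) of y with (x * z)
  => ( ( x * z ) * x ) >= 6
stmt 3: y := z + z  -- replace 0 occurrence(s) of y with (z + z)
  => ( ( x * z ) * x ) >= 6
stmt 2: y := 8 + 6  -- replace 0 occurrence(s) of y with (8 + 6)
  => ( ( x * z ) * x ) >= 6
stmt 1: y := z - 1  -- replace 0 occurrence(s) of y with (z - 1)
  => ( ( x * z ) * x ) >= 6

Answer: ( ( x * z ) * x ) >= 6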